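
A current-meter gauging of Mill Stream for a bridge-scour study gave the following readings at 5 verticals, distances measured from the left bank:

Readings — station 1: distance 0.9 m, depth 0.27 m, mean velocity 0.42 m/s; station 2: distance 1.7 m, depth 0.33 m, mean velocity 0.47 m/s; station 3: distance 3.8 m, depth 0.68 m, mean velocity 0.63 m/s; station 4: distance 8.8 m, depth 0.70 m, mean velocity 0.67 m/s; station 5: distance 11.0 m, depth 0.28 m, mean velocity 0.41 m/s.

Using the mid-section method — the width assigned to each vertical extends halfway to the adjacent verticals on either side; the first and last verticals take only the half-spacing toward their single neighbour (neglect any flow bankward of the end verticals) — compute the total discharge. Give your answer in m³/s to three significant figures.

w_1 = (1.7 − 0.9)/2 = 0.4 m; q_1 = 0.42 × 0.27 × 0.4 = 0.04536 m³/s
w_2 = (3.8 − 0.9)/2 = 1.45 m; q_2 = 0.47 × 0.33 × 1.45 = 0.2249 m³/s
w_3 = (8.8 − 1.7)/2 = 3.55 m; q_3 = 0.63 × 0.68 × 3.55 = 1.521 m³/s
w_4 = (11.0 − 3.8)/2 = 3.6 m; q_4 = 0.67 × 0.70 × 3.6 = 1.688 m³/s
w_5 = (11.0 − 8.8)/2 = 1.1 m; q_5 = 0.41 × 0.28 × 1.1 = 0.1263 m³/s
Q = Σ qᵢ = 3.606 m³/s

3.61 m³/s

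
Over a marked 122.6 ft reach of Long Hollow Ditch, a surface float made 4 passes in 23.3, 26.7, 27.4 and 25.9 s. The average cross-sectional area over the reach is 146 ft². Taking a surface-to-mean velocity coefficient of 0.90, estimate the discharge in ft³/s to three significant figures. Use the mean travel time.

t̄ = (23.3 + 26.7 + 27.4 + 25.9) / 4 = 25.825 s
v_surface = L / t̄ = 122.6 / 25.825 = 4.747 ft/s
v_mean = 0.90 × 4.747 = 4.273 ft/s
Q = A × v_mean = 146 × 4.273 = 623.8 ft³/s

624 ft³/s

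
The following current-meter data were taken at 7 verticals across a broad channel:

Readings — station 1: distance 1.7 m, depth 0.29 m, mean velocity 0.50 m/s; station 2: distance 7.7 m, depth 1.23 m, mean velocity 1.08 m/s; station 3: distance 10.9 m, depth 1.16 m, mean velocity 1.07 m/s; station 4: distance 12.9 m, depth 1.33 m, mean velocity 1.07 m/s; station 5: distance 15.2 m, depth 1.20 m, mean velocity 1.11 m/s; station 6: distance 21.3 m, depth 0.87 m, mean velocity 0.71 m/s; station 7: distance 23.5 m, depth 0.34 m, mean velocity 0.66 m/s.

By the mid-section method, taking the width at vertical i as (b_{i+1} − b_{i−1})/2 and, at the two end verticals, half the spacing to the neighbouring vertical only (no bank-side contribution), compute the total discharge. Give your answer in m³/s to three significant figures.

w_1 = (7.7 − 1.7)/2 = 3 m; q_1 = 0.50 × 0.29 × 3 = 0.4350 m³/s
w_2 = (10.9 − 1.7)/2 = 4.6 m; q_2 = 1.08 × 1.23 × 4.6 = 6.111 m³/s
w_3 = (12.9 − 7.7)/2 = 2.6 m; q_3 = 1.07 × 1.16 × 2.6 = 3.227 m³/s
w_4 = (15.2 − 10.9)/2 = 2.15 m; q_4 = 1.07 × 1.33 × 2.15 = 3.060 m³/s
w_5 = (21.3 − 12.9)/2 = 4.2 m; q_5 = 1.11 × 1.20 × 4.2 = 5.594 m³/s
w_6 = (23.5 − 15.2)/2 = 4.15 m; q_6 = 0.71 × 0.87 × 4.15 = 2.563 m³/s
w_7 = (23.5 − 21.3)/2 = 1.1 m; q_7 = 0.66 × 0.34 × 1.1 = 0.2468 m³/s
Q = Σ qᵢ = 21.24 m³/s

21.2 m³/s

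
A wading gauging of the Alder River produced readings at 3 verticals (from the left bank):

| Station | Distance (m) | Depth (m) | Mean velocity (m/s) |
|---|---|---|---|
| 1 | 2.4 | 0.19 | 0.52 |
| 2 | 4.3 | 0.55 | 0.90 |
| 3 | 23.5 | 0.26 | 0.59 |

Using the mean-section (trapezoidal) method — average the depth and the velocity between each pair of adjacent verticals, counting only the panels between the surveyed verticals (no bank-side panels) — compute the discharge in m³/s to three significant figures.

Panel 1-2: Δb = 1.9 m, d̄ = (0.19+0.55)/2 = 0.37, v̄ = (0.52+0.90)/2 = 0.71 → q = 1.9×0.37×0.71 = 0.4991 m³/s
Panel 2-3: Δb = 19.2 m, d̄ = (0.55+0.26)/2 = 0.405, v̄ = (0.90+0.59)/2 = 0.745 → q = 19.2×0.405×0.745 = 5.793 m³/s
Q = Σ q = 6.292 m³/s

6.29 m³/s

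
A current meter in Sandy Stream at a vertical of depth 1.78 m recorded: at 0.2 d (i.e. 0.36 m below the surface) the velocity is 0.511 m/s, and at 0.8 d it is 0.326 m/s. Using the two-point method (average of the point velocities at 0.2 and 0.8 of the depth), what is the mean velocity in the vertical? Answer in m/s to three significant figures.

v̄ = (0.511 + 0.326) / 2 = 0.4185 m/s

0.419 m/s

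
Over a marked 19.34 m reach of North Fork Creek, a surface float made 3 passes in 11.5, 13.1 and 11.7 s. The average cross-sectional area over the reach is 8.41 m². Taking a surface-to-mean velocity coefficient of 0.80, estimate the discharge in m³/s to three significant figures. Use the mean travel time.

t̄ = (11.5 + 13.1 + 11.7) / 3 = 12.1 s
v_surface = L / t̄ = 19.34 / 12.1 = 1.598 m/s
v_mean = 0.80 × 1.598 = 1.279 m/s
Q = A × v_mean = 8.41 × 1.279 = 10.75 m³/s

10.8 m³/s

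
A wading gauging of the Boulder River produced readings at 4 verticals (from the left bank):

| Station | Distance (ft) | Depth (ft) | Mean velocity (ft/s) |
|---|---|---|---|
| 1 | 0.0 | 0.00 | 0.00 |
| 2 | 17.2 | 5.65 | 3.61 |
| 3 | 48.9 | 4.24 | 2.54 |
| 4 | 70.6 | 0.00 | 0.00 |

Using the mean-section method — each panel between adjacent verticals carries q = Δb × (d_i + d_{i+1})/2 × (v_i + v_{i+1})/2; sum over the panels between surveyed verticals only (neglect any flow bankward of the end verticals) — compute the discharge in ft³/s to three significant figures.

Panel 1-2: Δb = 17.2 ft, d̄ = (0.00+5.65)/2 = 2.825, v̄ = (0.00+3.61)/2 = 1.805 → q = 17.2×2.825×1.805 = 87.70 ft³/s
Panel 2-3: Δb = 31.7 ft, d̄ = (5.65+4.24)/2 = 4.945, v̄ = (3.61+2.54)/2 = 3.075 → q = 31.7×4.945×3.075 = 482.0 ft³/s
Panel 3-4: Δb = 21.7 ft, d̄ = (4.24+0.00)/2 = 2.12, v̄ = (2.54+0.00)/2 = 1.27 → q = 21.7×2.12×1.27 = 58.43 ft³/s
Q = Σ q = 628.2 ft³/s

628 ft³/s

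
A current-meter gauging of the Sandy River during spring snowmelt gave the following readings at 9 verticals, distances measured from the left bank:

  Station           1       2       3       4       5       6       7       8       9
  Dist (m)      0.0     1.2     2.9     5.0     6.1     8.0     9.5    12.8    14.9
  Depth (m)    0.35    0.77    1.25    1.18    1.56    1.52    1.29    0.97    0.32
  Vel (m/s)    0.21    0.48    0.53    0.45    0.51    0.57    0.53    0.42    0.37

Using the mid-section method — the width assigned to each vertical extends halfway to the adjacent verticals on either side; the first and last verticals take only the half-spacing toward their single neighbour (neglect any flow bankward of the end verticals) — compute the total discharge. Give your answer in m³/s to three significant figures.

8.22 m³/s

w_1 = (1.2 − 0.0)/2 = 0.6 m; q_1 = 0.21 × 0.35 × 0.6 = 0.04410 m³/s
w_2 = (2.9 − 0.0)/2 = 1.45 m; q_2 = 0.48 × 0.77 × 1.45 = 0.5359 m³/s
w_3 = (5.0 − 1.2)/2 = 1.9 m; q_3 = 0.53 × 1.25 × 1.9 = 1.259 m³/s
w_4 = (6.1 − 2.9)/2 = 1.6 m; q_4 = 0.45 × 1.18 × 1.6 = 0.8496 m³/s
w_5 = (8.0 − 5.0)/2 = 1.5 m; q_5 = 0.51 × 1.56 × 1.5 = 1.193 m³/s
w_6 = (9.5 − 6.1)/2 = 1.7 m; q_6 = 0.57 × 1.52 × 1.7 = 1.473 m³/s
w_7 = (12.8 − 8.0)/2 = 2.4 m; q_7 = 0.53 × 1.29 × 2.4 = 1.641 m³/s
w_8 = (14.9 − 9.5)/2 = 2.7 m; q_8 = 0.42 × 0.97 × 2.7 = 1.100 m³/s
w_9 = (14.9 − 12.8)/2 = 1.05 m; q_9 = 0.37 × 0.32 × 1.05 = 0.1243 m³/s
Q = Σ qᵢ = 8.220 m³/s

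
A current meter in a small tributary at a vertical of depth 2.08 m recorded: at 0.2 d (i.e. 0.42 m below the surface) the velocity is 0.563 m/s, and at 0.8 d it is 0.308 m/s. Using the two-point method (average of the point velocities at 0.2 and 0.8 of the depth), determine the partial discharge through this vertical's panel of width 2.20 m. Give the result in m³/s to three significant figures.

v̄ = (0.563 + 0.308) / 2 = 0.4355 m/s
q = v̄ × d × w = 0.4355 × 2.08 × 2.20 = 1.993 m³/s

1.99 m³/s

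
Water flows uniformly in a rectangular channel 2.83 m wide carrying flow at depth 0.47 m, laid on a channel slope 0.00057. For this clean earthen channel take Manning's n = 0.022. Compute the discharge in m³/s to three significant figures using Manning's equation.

0.721 m³/s

A = b·y = 2.83 × 0.47 = 1.330 m²
P = b + 2y = 2.83 + 2×0.47 = 3.770 m
R = A/P = 1.330/3.770 = 0.3528 m
Q = (1/n)·A·R^(2/3)·S^(1/2) = (1/0.022) × 1.330 × 0.3528^(2/3) × 0.00057^(1/2) = 0.7207 m³/s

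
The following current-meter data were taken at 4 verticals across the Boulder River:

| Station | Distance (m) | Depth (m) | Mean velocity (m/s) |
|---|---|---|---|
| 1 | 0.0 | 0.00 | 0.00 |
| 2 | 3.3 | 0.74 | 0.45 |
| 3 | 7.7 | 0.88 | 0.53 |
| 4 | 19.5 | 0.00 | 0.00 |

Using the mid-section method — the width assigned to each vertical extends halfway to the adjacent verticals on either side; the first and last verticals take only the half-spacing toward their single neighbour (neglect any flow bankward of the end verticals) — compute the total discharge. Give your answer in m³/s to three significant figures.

w_2 = (7.7 − 0.0)/2 = 3.85 m; q_2 = 0.45 × 0.74 × 3.85 = 1.282 m³/s
w_3 = (19.5 − 3.3)/2 = 8.1 m; q_3 = 0.53 × 0.88 × 8.1 = 3.778 m³/s
Stations 1, 4 contribute zero (depth or velocity is 0).
Q = Σ qᵢ = 5.060 m³/s

5.06 m³/s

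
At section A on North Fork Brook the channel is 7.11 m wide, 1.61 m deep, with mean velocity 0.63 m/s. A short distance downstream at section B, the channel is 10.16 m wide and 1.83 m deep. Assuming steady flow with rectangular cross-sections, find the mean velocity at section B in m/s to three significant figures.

0.388 m/s

Q = A₁V₁ = (7.11×1.61) × 0.63 = 7.212 m³/s
A₂ = 10.16 × 1.83 = 18.59 m²
V₂ = Q/A₂ = 7.212/18.59 = 0.3879 m/s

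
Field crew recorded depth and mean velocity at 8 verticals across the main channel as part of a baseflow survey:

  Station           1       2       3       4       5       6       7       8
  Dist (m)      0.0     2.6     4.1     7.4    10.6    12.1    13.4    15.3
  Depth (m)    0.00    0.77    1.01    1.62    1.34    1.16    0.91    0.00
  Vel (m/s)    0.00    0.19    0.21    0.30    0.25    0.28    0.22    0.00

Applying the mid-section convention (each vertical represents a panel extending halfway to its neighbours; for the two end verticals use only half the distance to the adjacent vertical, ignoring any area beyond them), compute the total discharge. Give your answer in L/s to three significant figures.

w_2 = (4.1 − 0.0)/2 = 2.05 m; q_2 = 0.19 × 0.77 × 2.05 = 0.2999 m³/s
w_3 = (7.4 − 2.6)/2 = 2.4 m; q_3 = 0.21 × 1.01 × 2.4 = 0.5090 m³/s
w_4 = (10.6 − 4.1)/2 = 3.25 m; q_4 = 0.30 × 1.62 × 3.25 = 1.580 m³/s
w_5 = (12.1 − 7.4)/2 = 2.35 m; q_5 = 0.25 × 1.34 × 2.35 = 0.7873 m³/s
w_6 = (13.4 − 10.6)/2 = 1.4 m; q_6 = 0.28 × 1.16 × 1.4 = 0.4547 m³/s
w_7 = (15.3 − 12.1)/2 = 1.6 m; q_7 = 0.22 × 0.91 × 1.6 = 0.3203 m³/s
Stations 1, 8 contribute zero (depth or velocity is 0).
Q = Σ qᵢ = 3.951 m³/s
= 3.951 × 1000 = 3951 L/s

3950 L/s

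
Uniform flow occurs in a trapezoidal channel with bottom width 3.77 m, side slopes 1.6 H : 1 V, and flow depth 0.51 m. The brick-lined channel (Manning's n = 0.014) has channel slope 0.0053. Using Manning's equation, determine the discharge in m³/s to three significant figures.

6.72 m³/s

A = (b + z·y)·y = (3.77 + 1.6×0.51)×0.51 = 2.339 m²
P = b + 2y√(1+z²) = 3.77 + 2×0.51×√(1+1.6²) = 5.695 m
R = A/P = 2.339/5.695 = 0.4107 m
Q = (1/n)·A·R^(2/3)·S^(1/2) = (1/0.014) × 2.339 × 0.4107^(2/3) × 0.0053^(1/2) = 6.720 m³/s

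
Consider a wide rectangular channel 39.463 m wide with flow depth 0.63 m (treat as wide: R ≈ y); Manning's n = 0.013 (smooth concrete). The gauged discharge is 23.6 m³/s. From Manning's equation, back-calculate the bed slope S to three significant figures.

A = b·y = 39.463 × 0.63 = 24.86 m²
Wide channel: R ≈ y = 0.63 m
S = (Q·n / (1·A·R^(2/3)))² = (23.6×0.013 / (1×24.86×0.7349))² = 0.0002820

0.000282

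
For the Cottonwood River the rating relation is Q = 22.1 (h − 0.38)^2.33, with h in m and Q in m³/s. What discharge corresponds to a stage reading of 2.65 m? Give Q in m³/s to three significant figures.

149 m³/s

Q = 22.1 × (2.65 − 0.38)^2.33 = 22.1 × 2.27^2.33 = 149.3 m³/s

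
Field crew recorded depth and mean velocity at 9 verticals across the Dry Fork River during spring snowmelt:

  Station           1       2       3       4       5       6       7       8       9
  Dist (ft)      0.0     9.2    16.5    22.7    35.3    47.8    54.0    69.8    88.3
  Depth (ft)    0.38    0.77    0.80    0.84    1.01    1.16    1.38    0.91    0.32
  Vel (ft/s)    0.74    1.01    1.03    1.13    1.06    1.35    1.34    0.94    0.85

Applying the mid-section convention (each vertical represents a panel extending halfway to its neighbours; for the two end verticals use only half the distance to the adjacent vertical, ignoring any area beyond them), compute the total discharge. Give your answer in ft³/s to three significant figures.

87.8 ft³/s

w_1 = (9.2 − 0.0)/2 = 4.6 ft; q_1 = 0.74 × 0.38 × 4.6 = 1.294 ft³/s
w_2 = (16.5 − 0.0)/2 = 8.25 ft; q_2 = 1.01 × 0.77 × 8.25 = 6.416 ft³/s
w_3 = (22.7 − 9.2)/2 = 6.75 ft; q_3 = 1.03 × 0.80 × 6.75 = 5.562 ft³/s
w_4 = (35.3 − 16.5)/2 = 9.4 ft; q_4 = 1.13 × 0.84 × 9.4 = 8.922 ft³/s
w_5 = (47.8 − 22.7)/2 = 12.55 ft; q_5 = 1.06 × 1.01 × 12.55 = 13.44 ft³/s
w_6 = (54.0 − 35.3)/2 = 9.35 ft; q_6 = 1.35 × 1.16 × 9.35 = 14.64 ft³/s
w_7 = (69.8 − 47.8)/2 = 11 ft; q_7 = 1.34 × 1.38 × 11 = 20.34 ft³/s
w_8 = (88.3 − 54.0)/2 = 17.15 ft; q_8 = 0.94 × 0.91 × 17.15 = 14.67 ft³/s
w_9 = (88.3 − 69.8)/2 = 9.25 ft; q_9 = 0.85 × 0.32 × 9.25 = 2.516 ft³/s
Q = Σ qᵢ = 87.80 ft³/s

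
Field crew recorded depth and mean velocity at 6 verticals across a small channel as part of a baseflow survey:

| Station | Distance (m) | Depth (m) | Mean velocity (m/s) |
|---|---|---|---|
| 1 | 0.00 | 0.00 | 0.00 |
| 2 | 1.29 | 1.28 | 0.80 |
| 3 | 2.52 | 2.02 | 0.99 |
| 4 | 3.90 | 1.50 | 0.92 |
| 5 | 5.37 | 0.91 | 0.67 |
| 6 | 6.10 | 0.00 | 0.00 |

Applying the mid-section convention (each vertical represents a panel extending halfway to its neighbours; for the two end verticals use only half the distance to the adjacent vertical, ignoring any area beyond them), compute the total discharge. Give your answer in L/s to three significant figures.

w_2 = (2.52 − 0.00)/2 = 1.26 m; q_2 = 0.80 × 1.28 × 1.26 = 1.290 m³/s
w_3 = (3.90 − 1.29)/2 = 1.305 m; q_3 = 0.99 × 2.02 × 1.305 = 2.610 m³/s
w_4 = (5.37 − 2.52)/2 = 1.425 m; q_4 = 0.92 × 1.50 × 1.425 = 1.967 m³/s
w_5 = (6.10 − 3.90)/2 = 1.1 m; q_5 = 0.67 × 0.91 × 1.1 = 0.6707 m³/s
Stations 1, 6 contribute zero (depth or velocity is 0).
Q = Σ qᵢ = 6.537 m³/s
= 6.537 × 1000 = 6537 L/s

6540 L/s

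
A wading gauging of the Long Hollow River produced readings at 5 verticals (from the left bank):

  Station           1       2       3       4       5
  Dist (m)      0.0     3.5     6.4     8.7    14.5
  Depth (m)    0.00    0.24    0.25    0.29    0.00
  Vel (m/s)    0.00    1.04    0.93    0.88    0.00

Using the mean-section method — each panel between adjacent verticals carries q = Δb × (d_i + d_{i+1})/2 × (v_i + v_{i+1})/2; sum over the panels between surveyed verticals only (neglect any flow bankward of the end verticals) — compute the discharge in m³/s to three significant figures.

Panel 1-2: Δb = 3.5 m, d̄ = (0.00+0.24)/2 = 0.12, v̄ = (0.00+1.04)/2 = 0.52 → q = 3.5×0.12×0.52 = 0.2184 m³/s
Panel 2-3: Δb = 2.9 m, d̄ = (0.24+0.25)/2 = 0.245, v̄ = (1.04+0.93)/2 = 0.985 → q = 2.9×0.245×0.985 = 0.6998 m³/s
Panel 3-4: Δb = 2.3 m, d̄ = (0.25+0.29)/2 = 0.27, v̄ = (0.93+0.88)/2 = 0.905 → q = 2.3×0.27×0.905 = 0.5620 m³/s
Panel 4-5: Δb = 5.8 m, d̄ = (0.29+0.00)/2 = 0.145, v̄ = (0.88+0.00)/2 = 0.44 → q = 5.8×0.145×0.44 = 0.3700 m³/s
Q = Σ q = 1.850 m³/s

1.85 m³/s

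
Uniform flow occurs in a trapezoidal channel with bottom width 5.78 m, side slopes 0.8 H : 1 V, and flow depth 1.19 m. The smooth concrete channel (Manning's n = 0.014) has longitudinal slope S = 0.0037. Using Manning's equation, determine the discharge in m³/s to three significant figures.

A = (b + z·y)·y = (5.78 + 0.8×1.19)×1.19 = 8.011 m²
P = b + 2y√(1+z²) = 5.78 + 2×1.19×√(1+0.8²) = 8.828 m
R = A/P = 8.011/8.828 = 0.9075 m
Q = (1/n)·A·R^(2/3)·S^(1/2) = (1/0.014) × 8.011 × 0.9075^(2/3) × 0.0037^(1/2) = 32.63 m³/s

32.6 m³/s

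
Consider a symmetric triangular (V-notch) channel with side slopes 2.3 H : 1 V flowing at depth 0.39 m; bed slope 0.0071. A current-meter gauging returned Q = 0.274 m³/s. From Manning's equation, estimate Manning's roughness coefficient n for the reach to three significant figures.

A = z·y² = 2.3×0.39² = 0.3498 m²
P = 2y√(1+z²) = 2×0.39×√(1+2.3²) = 1.956 m
R = A/P = 0.3498/1.956 = 0.1788 m
n = (1/Q)·A·R^(2/3)·S^(1/2) = (1/0.274) × 0.3498 × 0.3174 × 0.08426 = 0.03415

0.0341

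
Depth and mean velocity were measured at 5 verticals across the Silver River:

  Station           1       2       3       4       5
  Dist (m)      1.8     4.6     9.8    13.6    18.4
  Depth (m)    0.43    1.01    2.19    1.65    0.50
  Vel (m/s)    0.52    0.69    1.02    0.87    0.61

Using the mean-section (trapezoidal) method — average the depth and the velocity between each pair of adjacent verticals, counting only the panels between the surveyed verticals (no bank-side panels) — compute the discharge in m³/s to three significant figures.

19.0 m³/s

Panel 1-2: Δb = 2.8 m, d̄ = (0.43+1.01)/2 = 0.72, v̄ = (0.52+0.69)/2 = 0.605 → q = 2.8×0.72×0.605 = 1.220 m³/s
Panel 2-3: Δb = 5.2 m, d̄ = (1.01+2.19)/2 = 1.6, v̄ = (0.69+1.02)/2 = 0.855 → q = 5.2×1.6×0.855 = 7.114 m³/s
Panel 3-4: Δb = 3.8 m, d̄ = (2.19+1.65)/2 = 1.92, v̄ = (1.02+0.87)/2 = 0.945 → q = 3.8×1.92×0.945 = 6.895 m³/s
Panel 4-5: Δb = 4.8 m, d̄ = (1.65+0.50)/2 = 1.075, v̄ = (0.87+0.61)/2 = 0.74 → q = 4.8×1.075×0.74 = 3.818 m³/s
Q = Σ q = 19.05 m³/s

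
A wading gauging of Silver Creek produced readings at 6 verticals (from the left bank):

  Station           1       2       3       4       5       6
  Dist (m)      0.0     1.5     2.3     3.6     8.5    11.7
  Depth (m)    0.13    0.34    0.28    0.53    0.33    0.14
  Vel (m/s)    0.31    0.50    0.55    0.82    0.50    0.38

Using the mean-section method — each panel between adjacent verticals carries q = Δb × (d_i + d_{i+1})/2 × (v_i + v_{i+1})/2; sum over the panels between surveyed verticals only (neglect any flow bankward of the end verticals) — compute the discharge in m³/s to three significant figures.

Panel 1-2: Δb = 1.5 m, d̄ = (0.13+0.34)/2 = 0.235, v̄ = (0.31+0.50)/2 = 0.405 → q = 1.5×0.235×0.405 = 0.1428 m³/s
Panel 2-3: Δb = 0.8 m, d̄ = (0.34+0.28)/2 = 0.31, v̄ = (0.50+0.55)/2 = 0.525 → q = 0.8×0.31×0.525 = 0.1302 m³/s
Panel 3-4: Δb = 1.3 m, d̄ = (0.28+0.53)/2 = 0.405, v̄ = (0.55+0.82)/2 = 0.685 → q = 1.3×0.405×0.685 = 0.3607 m³/s
Panel 4-5: Δb = 4.9 m, d̄ = (0.53+0.33)/2 = 0.43, v̄ = (0.82+0.50)/2 = 0.66 → q = 4.9×0.43×0.66 = 1.391 m³/s
Panel 5-6: Δb = 3.2 m, d̄ = (0.33+0.14)/2 = 0.235, v̄ = (0.50+0.38)/2 = 0.44 → q = 3.2×0.235×0.44 = 0.3309 m³/s
Q = Σ q = 2.355 m³/s

2.36 m³/s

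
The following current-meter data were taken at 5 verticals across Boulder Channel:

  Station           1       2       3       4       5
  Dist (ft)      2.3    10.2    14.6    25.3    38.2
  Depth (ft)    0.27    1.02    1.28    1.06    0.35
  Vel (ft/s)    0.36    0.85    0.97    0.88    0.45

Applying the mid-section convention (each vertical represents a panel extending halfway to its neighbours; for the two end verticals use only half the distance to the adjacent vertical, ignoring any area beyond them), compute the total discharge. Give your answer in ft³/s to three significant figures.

w_1 = (10.2 − 2.3)/2 = 3.95 ft; q_1 = 0.36 × 0.27 × 3.95 = 0.3839 ft³/s
w_2 = (14.6 − 2.3)/2 = 6.15 ft; q_2 = 0.85 × 1.02 × 6.15 = 5.332 ft³/s
w_3 = (25.3 − 10.2)/2 = 7.55 ft; q_3 = 0.97 × 1.28 × 7.55 = 9.374 ft³/s
w_4 = (38.2 − 14.6)/2 = 11.8 ft; q_4 = 0.88 × 1.06 × 11.8 = 11.01 ft³/s
w_5 = (38.2 − 25.3)/2 = 6.45 ft; q_5 = 0.45 × 0.35 × 6.45 = 1.016 ft³/s
Q = Σ qᵢ = 27.11 ft³/s

27.1 ft³/s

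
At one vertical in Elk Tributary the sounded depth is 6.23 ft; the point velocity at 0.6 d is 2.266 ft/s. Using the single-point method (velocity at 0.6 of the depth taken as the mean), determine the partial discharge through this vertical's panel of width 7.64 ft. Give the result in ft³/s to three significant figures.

108 ft³/s

v̄ = v₀.₆ = 2.266 ft/s
q = v̄ × d × w = 2.266 × 6.23 × 7.64 = 107.9 ft³/s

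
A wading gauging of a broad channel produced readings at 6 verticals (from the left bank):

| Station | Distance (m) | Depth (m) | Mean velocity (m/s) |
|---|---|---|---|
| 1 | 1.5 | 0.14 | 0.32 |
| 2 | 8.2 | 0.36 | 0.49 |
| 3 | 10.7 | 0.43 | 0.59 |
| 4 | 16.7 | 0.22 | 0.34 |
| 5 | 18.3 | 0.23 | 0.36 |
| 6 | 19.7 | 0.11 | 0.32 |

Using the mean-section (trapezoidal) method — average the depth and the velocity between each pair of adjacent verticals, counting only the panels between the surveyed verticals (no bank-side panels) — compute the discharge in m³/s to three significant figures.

2.33 m³/s

Panel 1-2: Δb = 6.7 m, d̄ = (0.14+0.36)/2 = 0.25, v̄ = (0.32+0.49)/2 = 0.405 → q = 6.7×0.25×0.405 = 0.6784 m³/s
Panel 2-3: Δb = 2.5 m, d̄ = (0.36+0.43)/2 = 0.395, v̄ = (0.49+0.59)/2 = 0.54 → q = 2.5×0.395×0.54 = 0.5333 m³/s
Panel 3-4: Δb = 6 m, d̄ = (0.43+0.22)/2 = 0.325, v̄ = (0.59+0.34)/2 = 0.465 → q = 6×0.325×0.465 = 0.9068 m³/s
Panel 4-5: Δb = 1.6 m, d̄ = (0.22+0.23)/2 = 0.225, v̄ = (0.34+0.36)/2 = 0.35 → q = 1.6×0.225×0.35 = 0.1260 m³/s
Panel 5-6: Δb = 1.4 m, d̄ = (0.23+0.11)/2 = 0.17, v̄ = (0.36+0.32)/2 = 0.34 → q = 1.4×0.17×0.34 = 0.08092 m³/s
Q = Σ q = 2.325 m³/s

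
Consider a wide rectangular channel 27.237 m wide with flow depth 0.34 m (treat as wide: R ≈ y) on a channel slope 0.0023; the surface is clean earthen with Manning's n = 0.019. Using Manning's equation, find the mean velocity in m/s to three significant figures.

A = b·y = 27.237 × 0.34 = 9.261 m²
Wide channel: R ≈ y = 0.34 m
Q = (1/n)·A·R^(2/3)·S^(1/2) = (1/0.019) × 9.261 × 0.3400^(2/3) × 0.0023^(1/2) = 11.39 m³/s
V = Q/A = 11.39/9.261 = 1.230 m/s

1.23 m/s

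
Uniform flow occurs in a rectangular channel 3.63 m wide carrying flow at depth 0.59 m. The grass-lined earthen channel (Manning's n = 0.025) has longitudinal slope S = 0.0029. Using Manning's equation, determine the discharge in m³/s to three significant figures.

A = b·y = 3.63 × 0.59 = 2.142 m²
P = b + 2y = 3.63 + 2×0.59 = 4.810 m
R = A/P = 2.142/4.810 = 0.4453 m
Q = (1/n)·A·R^(2/3)·S^(1/2) = (1/0.025) × 2.142 × 0.4453^(2/3) × 0.0029^(1/2) = 2.690 m³/s

2.69 m³/s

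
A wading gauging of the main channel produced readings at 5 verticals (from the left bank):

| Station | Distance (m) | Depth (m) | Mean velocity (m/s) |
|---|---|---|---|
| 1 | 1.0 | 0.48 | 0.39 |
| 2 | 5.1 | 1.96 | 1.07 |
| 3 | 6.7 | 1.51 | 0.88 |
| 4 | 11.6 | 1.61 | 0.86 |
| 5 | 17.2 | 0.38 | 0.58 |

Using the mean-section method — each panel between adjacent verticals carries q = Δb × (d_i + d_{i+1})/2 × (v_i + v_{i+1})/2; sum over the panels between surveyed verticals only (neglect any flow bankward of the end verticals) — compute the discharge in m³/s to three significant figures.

17.0 m³/s

Panel 1-2: Δb = 4.1 m, d̄ = (0.48+1.96)/2 = 1.22, v̄ = (0.39+1.07)/2 = 0.73 → q = 4.1×1.22×0.73 = 3.651 m³/s
Panel 2-3: Δb = 1.6 m, d̄ = (1.96+1.51)/2 = 1.735, v̄ = (1.07+0.88)/2 = 0.975 → q = 1.6×1.735×0.975 = 2.707 m³/s
Panel 3-4: Δb = 4.9 m, d̄ = (1.51+1.61)/2 = 1.56, v̄ = (0.88+0.86)/2 = 0.87 → q = 4.9×1.56×0.87 = 6.650 m³/s
Panel 4-5: Δb = 5.6 m, d̄ = (1.61+0.38)/2 = 0.995, v̄ = (0.86+0.58)/2 = 0.72 → q = 5.6×0.995×0.72 = 4.012 m³/s
Q = Σ q = 17.02 m³/s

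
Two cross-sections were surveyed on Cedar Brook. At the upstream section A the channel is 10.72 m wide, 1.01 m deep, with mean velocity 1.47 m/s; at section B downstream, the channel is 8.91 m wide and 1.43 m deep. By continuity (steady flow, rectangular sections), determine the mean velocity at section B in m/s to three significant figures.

1.25 m/s

Q = A₁V₁ = (10.72×1.01) × 1.47 = 15.92 m³/s
A₂ = 8.91 × 1.43 = 12.74 m²
V₂ = Q/A₂ = 15.92/12.74 = 1.249 m/s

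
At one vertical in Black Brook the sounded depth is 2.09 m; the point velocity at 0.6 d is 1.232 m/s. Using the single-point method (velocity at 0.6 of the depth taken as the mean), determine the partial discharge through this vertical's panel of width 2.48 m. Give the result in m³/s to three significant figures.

6.39 m³/s

v̄ = v₀.₆ = 1.232 m/s
q = v̄ × d × w = 1.232 × 2.09 × 2.48 = 6.386 m³/s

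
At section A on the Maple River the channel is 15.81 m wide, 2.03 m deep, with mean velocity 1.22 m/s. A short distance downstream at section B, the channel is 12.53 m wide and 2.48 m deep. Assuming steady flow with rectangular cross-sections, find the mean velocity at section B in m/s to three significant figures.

Q = A₁V₁ = (15.81×2.03) × 1.22 = 39.16 m³/s
A₂ = 12.53 × 2.48 = 31.07 m²
V₂ = Q/A₂ = 39.16/31.07 = 1.260 m/s

1.26 m/s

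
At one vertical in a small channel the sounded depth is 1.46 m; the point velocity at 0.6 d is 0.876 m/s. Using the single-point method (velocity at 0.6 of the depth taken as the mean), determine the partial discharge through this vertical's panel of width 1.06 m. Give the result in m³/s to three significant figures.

1.36 m³/s

v̄ = v₀.₆ = 0.876 m/s
q = v̄ × d × w = 0.8760 × 1.46 × 1.06 = 1.356 m³/s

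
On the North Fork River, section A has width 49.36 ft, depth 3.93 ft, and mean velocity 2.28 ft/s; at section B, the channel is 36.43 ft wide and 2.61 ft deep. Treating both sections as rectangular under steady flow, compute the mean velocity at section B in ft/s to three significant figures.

4.65 ft/s

Q = A₁V₁ = (49.36×3.93) × 2.28 = 442.3 ft³/s
A₂ = 36.43 × 2.61 = 95.08 ft²
V₂ = Q/A₂ = 442.3/95.08 = 4.652 ft/s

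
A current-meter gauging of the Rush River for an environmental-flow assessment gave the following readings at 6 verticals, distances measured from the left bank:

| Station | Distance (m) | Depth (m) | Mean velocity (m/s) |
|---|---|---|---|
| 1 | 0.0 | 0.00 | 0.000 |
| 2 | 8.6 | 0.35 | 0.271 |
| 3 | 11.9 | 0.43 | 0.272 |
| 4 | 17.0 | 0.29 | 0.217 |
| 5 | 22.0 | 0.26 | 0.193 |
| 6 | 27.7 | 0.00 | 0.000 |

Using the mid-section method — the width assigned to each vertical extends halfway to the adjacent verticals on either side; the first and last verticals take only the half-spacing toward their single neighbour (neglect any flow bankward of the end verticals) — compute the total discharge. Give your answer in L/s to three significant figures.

w_2 = (11.9 − 0.0)/2 = 5.95 m; q_2 = 0.271 × 0.35 × 5.95 = 0.5644 m³/s
w_3 = (17.0 − 8.6)/2 = 4.2 m; q_3 = 0.272 × 0.43 × 4.2 = 0.4912 m³/s
w_4 = (22.0 − 11.9)/2 = 5.05 m; q_4 = 0.217 × 0.29 × 5.05 = 0.3178 m³/s
w_5 = (27.7 − 17.0)/2 = 5.35 m; q_5 = 0.193 × 0.26 × 5.35 = 0.2685 m³/s
Stations 1, 6 contribute zero (depth or velocity is 0).
Q = Σ qᵢ = 1.642 m³/s
= 1.642 × 1000 = 1642 L/s

1640 L/s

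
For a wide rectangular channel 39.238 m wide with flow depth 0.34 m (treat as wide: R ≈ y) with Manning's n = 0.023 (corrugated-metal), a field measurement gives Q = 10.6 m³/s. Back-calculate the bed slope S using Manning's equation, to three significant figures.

0.00141

A = b·y = 39.238 × 0.34 = 13.34 m²
Wide channel: R ≈ y = 0.34 m
S = (Q·n / (1·A·R^(2/3)))² = (10.6×0.023 / (1×13.34×0.4871))² = 0.001407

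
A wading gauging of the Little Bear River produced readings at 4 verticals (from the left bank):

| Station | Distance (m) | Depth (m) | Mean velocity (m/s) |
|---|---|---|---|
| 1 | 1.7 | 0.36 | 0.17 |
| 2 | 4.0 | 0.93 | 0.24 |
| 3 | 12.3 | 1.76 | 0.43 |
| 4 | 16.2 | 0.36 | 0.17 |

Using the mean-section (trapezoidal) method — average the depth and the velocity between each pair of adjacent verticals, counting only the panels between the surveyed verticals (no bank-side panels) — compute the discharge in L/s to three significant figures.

5280 L/s

Panel 1-2: Δb = 2.3 m, d̄ = (0.36+0.93)/2 = 0.645, v̄ = (0.17+0.24)/2 = 0.205 → q = 2.3×0.645×0.205 = 0.3041 m³/s
Panel 2-3: Δb = 8.3 m, d̄ = (0.93+1.76)/2 = 1.345, v̄ = (0.24+0.43)/2 = 0.335 → q = 8.3×1.345×0.335 = 3.740 m³/s
Panel 3-4: Δb = 3.9 m, d̄ = (1.76+0.36)/2 = 1.06, v̄ = (0.43+0.17)/2 = 0.3 → q = 3.9×1.06×0.3 = 1.240 m³/s
Q = Σ q = 5.284 m³/s
= 5.284 × 1000 = 5284 L/s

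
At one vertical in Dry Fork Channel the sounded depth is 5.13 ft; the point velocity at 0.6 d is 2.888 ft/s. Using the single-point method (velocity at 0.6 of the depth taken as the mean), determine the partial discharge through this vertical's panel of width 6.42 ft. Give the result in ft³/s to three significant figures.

95.1 ft³/s

v̄ = v₀.₆ = 2.888 ft/s
q = v̄ × d × w = 2.888 × 5.13 × 6.42 = 95.12 ft³/s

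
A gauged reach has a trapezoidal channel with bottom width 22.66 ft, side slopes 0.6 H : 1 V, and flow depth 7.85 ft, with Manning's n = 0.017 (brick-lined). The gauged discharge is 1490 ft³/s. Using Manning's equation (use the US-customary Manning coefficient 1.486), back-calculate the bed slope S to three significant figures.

0.000691

A = (b + z·y)·y = (22.66 + 0.6×7.85)×7.85 = 214.9 ft²
P = b + 2y√(1+z²) = 22.66 + 2×7.85×√(1+0.6²) = 40.97 ft
R = A/P = 214.9/40.97 = 5.244 ft
S = (Q·n / (1.486·A·R^(2/3)))² = (1490×0.017 / (1.486×214.9×3.019))² = 0.0006908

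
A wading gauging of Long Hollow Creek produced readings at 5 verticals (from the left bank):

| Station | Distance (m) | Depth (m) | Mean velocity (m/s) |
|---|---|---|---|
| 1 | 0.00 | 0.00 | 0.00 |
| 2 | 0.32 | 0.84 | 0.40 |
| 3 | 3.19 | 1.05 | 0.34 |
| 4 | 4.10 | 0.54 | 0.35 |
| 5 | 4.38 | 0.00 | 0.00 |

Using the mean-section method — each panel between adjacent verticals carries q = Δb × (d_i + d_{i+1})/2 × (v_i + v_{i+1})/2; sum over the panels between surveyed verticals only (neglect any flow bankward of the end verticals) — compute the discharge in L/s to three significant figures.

Panel 1-2: Δb = 0.32 m, d̄ = (0.00+0.84)/2 = 0.42, v̄ = (0.00+0.40)/2 = 0.2 → q = 0.32×0.42×0.2 = 0.02688 m³/s
Panel 2-3: Δb = 2.87 m, d̄ = (0.84+1.05)/2 = 0.945, v̄ = (0.40+0.34)/2 = 0.37 → q = 2.87×0.945×0.37 = 1.003 m³/s
Panel 3-4: Δb = 0.91 m, d̄ = (1.05+0.54)/2 = 0.795, v̄ = (0.34+0.35)/2 = 0.345 → q = 0.91×0.795×0.345 = 0.2496 m³/s
Panel 4-5: Δb = 0.28 m, d̄ = (0.54+0.00)/2 = 0.27, v̄ = (0.35+0.00)/2 = 0.175 → q = 0.28×0.27×0.175 = 0.01323 m³/s
Q = Σ q = 1.293 m³/s
= 1.293 × 1000 = 1293 L/s

1290 L/s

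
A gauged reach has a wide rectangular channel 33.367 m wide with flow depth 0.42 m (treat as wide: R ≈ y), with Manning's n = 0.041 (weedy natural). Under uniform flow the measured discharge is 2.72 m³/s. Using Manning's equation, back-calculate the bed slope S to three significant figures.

A = b·y = 33.367 × 0.42 = 14.01 m²
Wide channel: R ≈ y = 0.42 m
S = (Q·n / (1·A·R^(2/3)))² = (2.72×0.041 / (1×14.01×0.5608))² = 0.0002013

0.000201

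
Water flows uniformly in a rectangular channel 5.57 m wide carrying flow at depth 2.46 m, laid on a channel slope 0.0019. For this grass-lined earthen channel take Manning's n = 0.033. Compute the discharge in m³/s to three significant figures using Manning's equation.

A = b·y = 5.57 × 2.46 = 13.70 m²
P = b + 2y = 5.57 + 2×2.46 = 10.49 m
R = A/P = 13.70/10.49 = 1.306 m
Q = (1/n)·A·R^(2/3)·S^(1/2) = (1/0.033) × 13.70 × 1.306^(2/3) × 0.0019^(1/2) = 21.63 m³/s

21.6 m³/s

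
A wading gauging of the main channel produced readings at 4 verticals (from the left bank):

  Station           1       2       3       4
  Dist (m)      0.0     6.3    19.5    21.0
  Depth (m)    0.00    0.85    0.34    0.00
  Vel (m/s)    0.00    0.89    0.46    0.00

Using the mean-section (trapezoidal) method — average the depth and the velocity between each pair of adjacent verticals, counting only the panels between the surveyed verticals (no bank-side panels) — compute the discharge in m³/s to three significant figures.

Panel 1-2: Δb = 6.3 m, d̄ = (0.00+0.85)/2 = 0.425, v̄ = (0.00+0.89)/2 = 0.445 → q = 6.3×0.425×0.445 = 1.191 m³/s
Panel 2-3: Δb = 13.2 m, d̄ = (0.85+0.34)/2 = 0.595, v̄ = (0.89+0.46)/2 = 0.675 → q = 13.2×0.595×0.675 = 5.301 m³/s
Panel 3-4: Δb = 1.5 m, d̄ = (0.34+0.00)/2 = 0.17, v̄ = (0.46+0.00)/2 = 0.23 → q = 1.5×0.17×0.23 = 0.05865 m³/s
Q = Σ q = 6.552 m³/s

6.55 m³/s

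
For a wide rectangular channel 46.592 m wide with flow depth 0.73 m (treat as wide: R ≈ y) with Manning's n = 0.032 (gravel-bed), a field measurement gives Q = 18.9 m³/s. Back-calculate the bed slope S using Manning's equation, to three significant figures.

0.000481

A = b·y = 46.592 × 0.73 = 34.01 m²
Wide channel: R ≈ y = 0.73 m
S = (Q·n / (1·A·R^(2/3)))² = (18.9×0.032 / (1×34.01×0.8107))² = 0.0004811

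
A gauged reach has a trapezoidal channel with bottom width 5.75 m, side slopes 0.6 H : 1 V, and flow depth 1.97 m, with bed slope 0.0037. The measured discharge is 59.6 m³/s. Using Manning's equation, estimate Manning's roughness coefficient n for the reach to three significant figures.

0.0168

A = (b + z·y)·y = (5.75 + 0.6×1.97)×1.97 = 13.66 m²
P = b + 2y√(1+z²) = 5.75 + 2×1.97×√(1+0.6²) = 10.34 m
R = A/P = 13.66/10.34 = 1.320 m
n = (1/Q)·A·R^(2/3)·S^(1/2) = (1/59.6) × 13.66 × 1.203 × 0.06083 = 0.01677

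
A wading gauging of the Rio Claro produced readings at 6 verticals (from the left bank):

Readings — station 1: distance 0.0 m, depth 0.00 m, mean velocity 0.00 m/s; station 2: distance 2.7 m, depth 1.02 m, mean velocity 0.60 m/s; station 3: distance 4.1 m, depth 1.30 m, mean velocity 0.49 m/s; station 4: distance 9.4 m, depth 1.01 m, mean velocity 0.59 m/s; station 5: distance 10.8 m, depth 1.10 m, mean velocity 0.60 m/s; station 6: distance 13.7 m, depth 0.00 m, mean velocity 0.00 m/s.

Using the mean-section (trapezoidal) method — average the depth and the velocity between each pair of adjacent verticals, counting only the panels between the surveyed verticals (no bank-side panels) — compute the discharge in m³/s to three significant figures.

5.96 m³/s

Panel 1-2: Δb = 2.7 m, d̄ = (0.00+1.02)/2 = 0.51, v̄ = (0.00+0.60)/2 = 0.3 → q = 2.7×0.51×0.3 = 0.4131 m³/s
Panel 2-3: Δb = 1.4 m, d̄ = (1.02+1.30)/2 = 1.16, v̄ = (0.60+0.49)/2 = 0.545 → q = 1.4×1.16×0.545 = 0.8851 m³/s
Panel 3-4: Δb = 5.3 m, d̄ = (1.30+1.01)/2 = 1.155, v̄ = (0.49+0.59)/2 = 0.54 → q = 5.3×1.155×0.54 = 3.306 m³/s
Panel 4-5: Δb = 1.4 m, d̄ = (1.01+1.10)/2 = 1.055, v̄ = (0.59+0.60)/2 = 0.595 → q = 1.4×1.055×0.595 = 0.8788 m³/s
Panel 5-6: Δb = 2.9 m, d̄ = (1.10+0.00)/2 = 0.55, v̄ = (0.60+0.00)/2 = 0.3 → q = 2.9×0.55×0.3 = 0.4785 m³/s
Q = Σ q = 5.961 m³/s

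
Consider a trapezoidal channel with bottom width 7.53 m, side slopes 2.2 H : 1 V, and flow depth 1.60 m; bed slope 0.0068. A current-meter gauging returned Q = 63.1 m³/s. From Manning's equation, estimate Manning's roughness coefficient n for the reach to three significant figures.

0.0255

A = (b + z·y)·y = (7.53 + 2.2×1.60)×1.60 = 17.68 m²
P = b + 2y√(1+z²) = 7.53 + 2×1.60×√(1+2.2²) = 15.26 m
R = A/P = 17.68/15.26 = 1.158 m
n = (1/Q)·A·R^(2/3)·S^(1/2) = (1/63.1) × 17.68 × 1.103 × 0.08246 = 0.02548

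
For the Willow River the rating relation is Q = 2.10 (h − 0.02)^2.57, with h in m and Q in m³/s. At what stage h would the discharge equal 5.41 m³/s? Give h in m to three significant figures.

h − h₀ = (Q/C)^(1/b) = (5.41/2.10)^(1/2.57) = 1.445 m
h = 0.02 + 1.445 = 1.465 m

1.47 m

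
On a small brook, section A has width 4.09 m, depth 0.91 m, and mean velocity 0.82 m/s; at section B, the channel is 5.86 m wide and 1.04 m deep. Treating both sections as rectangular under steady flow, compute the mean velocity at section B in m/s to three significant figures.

Q = A₁V₁ = (4.09×0.91) × 0.82 = 3.052 m³/s
A₂ = 5.86 × 1.04 = 6.094 m²
V₂ = Q/A₂ = 3.052/6.094 = 0.5008 m/s

0.501 m/s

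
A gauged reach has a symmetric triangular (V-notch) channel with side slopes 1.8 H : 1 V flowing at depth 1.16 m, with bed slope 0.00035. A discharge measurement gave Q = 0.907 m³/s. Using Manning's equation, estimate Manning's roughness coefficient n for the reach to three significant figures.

0.0318

A = z·y² = 1.8×1.16² = 2.422 m²
P = 2y√(1+z²) = 2×1.16×√(1+1.8²) = 4.777 m
R = A/P = 2.422/4.777 = 0.5070 m
n = (1/Q)·A·R^(2/3)·S^(1/2) = (1/0.907) × 2.422 × 0.6358 × 0.01871 = 0.03177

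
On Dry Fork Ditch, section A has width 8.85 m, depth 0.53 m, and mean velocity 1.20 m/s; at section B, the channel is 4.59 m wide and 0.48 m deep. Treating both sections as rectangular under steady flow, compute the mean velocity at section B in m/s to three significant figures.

2.55 m/s

Q = A₁V₁ = (8.85×0.53) × 1.20 = 5.629 m³/s
A₂ = 4.59 × 0.48 = 2.203 m²
V₂ = Q/A₂ = 5.629/2.203 = 2.555 m/s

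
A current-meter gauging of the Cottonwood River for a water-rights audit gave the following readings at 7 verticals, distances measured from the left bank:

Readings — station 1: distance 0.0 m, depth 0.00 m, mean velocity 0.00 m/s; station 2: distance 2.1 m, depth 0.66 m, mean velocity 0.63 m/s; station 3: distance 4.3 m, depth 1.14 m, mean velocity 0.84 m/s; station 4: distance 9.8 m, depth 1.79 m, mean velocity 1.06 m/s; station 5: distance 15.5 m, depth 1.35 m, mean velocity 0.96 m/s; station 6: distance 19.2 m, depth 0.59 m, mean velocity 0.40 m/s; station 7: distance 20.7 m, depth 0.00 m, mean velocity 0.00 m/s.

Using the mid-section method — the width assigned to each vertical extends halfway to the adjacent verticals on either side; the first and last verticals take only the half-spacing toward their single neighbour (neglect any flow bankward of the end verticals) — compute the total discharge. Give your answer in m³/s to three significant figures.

w_2 = (4.3 − 0.0)/2 = 2.15 m; q_2 = 0.63 × 0.66 × 2.15 = 0.8940 m³/s
w_3 = (9.8 − 2.1)/2 = 3.85 m; q_3 = 0.84 × 1.14 × 3.85 = 3.687 m³/s
w_4 = (15.5 − 4.3)/2 = 5.6 m; q_4 = 1.06 × 1.79 × 5.6 = 10.63 m³/s
w_5 = (19.2 − 9.8)/2 = 4.7 m; q_5 = 0.96 × 1.35 × 4.7 = 6.091 m³/s
w_6 = (20.7 − 15.5)/2 = 2.6 m; q_6 = 0.40 × 0.59 × 2.6 = 0.6136 m³/s
Stations 1, 7 contribute zero (depth or velocity is 0).
Q = Σ qᵢ = 21.91 m³/s

21.9 m³/s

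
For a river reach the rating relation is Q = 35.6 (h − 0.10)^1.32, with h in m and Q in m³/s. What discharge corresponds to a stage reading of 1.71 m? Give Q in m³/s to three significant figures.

66.8 m³/s

Q = 35.6 × (1.71 − 0.10)^1.32 = 35.6 × 1.61^1.32 = 66.75 m³/s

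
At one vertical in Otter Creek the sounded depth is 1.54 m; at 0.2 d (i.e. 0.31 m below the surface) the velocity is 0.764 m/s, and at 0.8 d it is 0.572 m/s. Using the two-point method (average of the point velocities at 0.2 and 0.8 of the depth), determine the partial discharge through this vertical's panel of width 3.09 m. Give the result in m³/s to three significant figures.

v̄ = (0.764 + 0.572) / 2 = 0.6680 m/s
q = v̄ × d × w = 0.6680 × 1.54 × 3.09 = 3.179 m³/s

3.18 m³/s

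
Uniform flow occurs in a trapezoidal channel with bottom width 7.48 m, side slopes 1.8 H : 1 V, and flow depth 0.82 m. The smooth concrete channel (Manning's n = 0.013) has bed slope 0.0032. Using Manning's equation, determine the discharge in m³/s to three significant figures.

A = (b + z·y)·y = (7.48 + 1.8×0.82)×0.82 = 7.344 m²
P = b + 2y√(1+z²) = 7.48 + 2×0.82×√(1+1.8²) = 10.86 m
R = A/P = 7.344/10.86 = 0.6764 m
Q = (1/n)·A·R^(2/3)·S^(1/2) = (1/0.013) × 7.344 × 0.6764^(2/3) × 0.0032^(1/2) = 24.62 m³/s

24.6 m³/s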